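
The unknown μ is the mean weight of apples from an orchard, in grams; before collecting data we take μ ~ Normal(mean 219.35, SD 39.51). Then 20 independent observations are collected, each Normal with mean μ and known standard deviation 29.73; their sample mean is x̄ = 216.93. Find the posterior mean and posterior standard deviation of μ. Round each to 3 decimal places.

Posterior mean ≈ 216.997; posterior SD ≈ 6.556

Prior precision 1/τ₀² = 1/39.51² = 0.00064060; data precision n/σ² = 20/29.73² = 0.0226277.
Posterior precision = 0.00064060 + 0.0226277 = 0.0232683, giving posterior SD = 1/√0.0232683 = 6.556.
Posterior mean = (0.00064060·219.35 + 0.0226277·216.93) / 0.0232683 = 216.997.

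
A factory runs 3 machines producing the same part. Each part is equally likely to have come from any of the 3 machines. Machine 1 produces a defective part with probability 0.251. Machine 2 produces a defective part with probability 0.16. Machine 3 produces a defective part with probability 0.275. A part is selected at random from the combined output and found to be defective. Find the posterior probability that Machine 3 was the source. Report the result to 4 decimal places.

Posterior probability ≈ 0.4009

P(defective|M1) = 0.251; P(defective|M2) = 0.16; P(defective|M3) = 0.275.
Prior × likelihood for each source: 0.333333·0.251=0.08367, 0.333333·0.16=0.05333, 0.333333·0.275=0.09167. Summing gives P(defective) = 0.22867.
P(Machine 3 | defective) = 0.09167 / 0.22867 = 0.4009.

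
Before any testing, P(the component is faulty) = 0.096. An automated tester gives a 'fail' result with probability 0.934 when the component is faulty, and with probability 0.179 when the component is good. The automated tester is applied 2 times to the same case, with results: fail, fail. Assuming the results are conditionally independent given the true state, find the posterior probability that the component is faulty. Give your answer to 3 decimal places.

Let H be the event that the component is faulty; start with P(H) = 0.096. P('fail'|H) = 0.934, P('fail'|¬H) = 0.179.
Update on result 1 ('fail'): P(H) ← 0.934·0.0960 / (0.934·0.0960 + 0.179·0.9040) = 0.089664/0.25148 = 0.3565.
Update on result 2 ('fail'): P(H) ← 0.934·0.3565 / (0.934·0.3565 + 0.179·0.6435) = 0.33301/0.44819 = 0.7430.

Posterior P(H) ≈ 0.743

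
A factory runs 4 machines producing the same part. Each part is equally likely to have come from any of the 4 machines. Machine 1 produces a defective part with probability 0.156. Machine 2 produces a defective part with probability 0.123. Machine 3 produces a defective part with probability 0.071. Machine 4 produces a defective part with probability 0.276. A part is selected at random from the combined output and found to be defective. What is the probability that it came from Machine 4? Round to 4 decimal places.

P(defective|M1) = 0.156; P(defective|M2) = 0.123; P(defective|M3) = 0.071; P(defective|M4) = 0.276.
Prior × likelihood for each source: 0.25·0.156=0.03900, 0.25·0.123=0.03075, 0.25·0.071=0.01775, 0.25·0.276=0.06900. Summing gives P(defective) = 0.15650.
P(Machine 4 | defective) = 0.06900 / 0.15650 = 0.4409.

Posterior probability ≈ 0.4409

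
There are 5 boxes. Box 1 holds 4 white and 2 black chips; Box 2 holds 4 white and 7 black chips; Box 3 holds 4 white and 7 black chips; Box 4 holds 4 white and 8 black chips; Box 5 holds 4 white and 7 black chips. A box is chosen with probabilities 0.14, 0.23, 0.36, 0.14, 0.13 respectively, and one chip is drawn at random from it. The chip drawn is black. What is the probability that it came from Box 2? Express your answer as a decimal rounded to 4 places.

Tabulate prior·likelihood by source: [1] prior 0.14, lik 0.3333, product 0.04667; [2] prior 0.23, lik 0.6364, product 0.1464; [3] prior 0.36, lik 0.6364, product 0.2291; [4] prior 0.14, lik 0.6667, product 0.09333; [5] prior 0.13, lik 0.6364, product 0.08273.
Normalizing constant = 0.59818; the posterior for Box 2 is its product over the sum, 0.1464/0.59818 = 0.2447.

Posterior probability ≈ 0.2447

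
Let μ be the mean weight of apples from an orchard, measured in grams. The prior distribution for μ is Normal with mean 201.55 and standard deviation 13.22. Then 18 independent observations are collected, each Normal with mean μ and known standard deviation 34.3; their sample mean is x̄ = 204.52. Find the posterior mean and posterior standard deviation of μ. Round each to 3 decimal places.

Prior precision 1/τ₀² = 1/13.22² = 0.00572186; data precision n/σ² = 18/34.3² = 0.0152997.
Posterior precision = 0.00572186 + 0.0152997 = 0.0210216, giving posterior SD = 1/√0.0210216 = 6.897.
Posterior mean = (0.00572186·201.55 + 0.0152997·204.52) / 0.0210216 = 203.712.

Posterior mean ≈ 203.712; posterior SD ≈ 6.897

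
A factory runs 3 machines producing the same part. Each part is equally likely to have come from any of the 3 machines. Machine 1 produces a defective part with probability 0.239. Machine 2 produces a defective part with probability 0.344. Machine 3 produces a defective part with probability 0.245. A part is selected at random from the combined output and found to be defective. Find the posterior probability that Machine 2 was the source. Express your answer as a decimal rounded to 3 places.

Posterior probability ≈ 0.415

P(defective|M1) = 0.239; P(defective|M2) = 0.344; P(defective|M3) = 0.245.
Prior × likelihood for each source: 0.333333·0.239=0.07967, 0.333333·0.344=0.1147, 0.333333·0.245=0.08167. Summing gives P(defective) = 0.27600.
P(Machine 2 | defective) = 0.1147 / 0.27600 = 0.415.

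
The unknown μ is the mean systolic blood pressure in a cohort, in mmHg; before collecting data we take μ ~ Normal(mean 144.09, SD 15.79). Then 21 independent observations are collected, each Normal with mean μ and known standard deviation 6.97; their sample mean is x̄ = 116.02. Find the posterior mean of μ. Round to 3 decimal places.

Prior precision 1/τ₀² = 1/15.79² = 0.00401084; data precision n/σ² = 21/6.97² = 0.432269.
Posterior precision = 0.00401084 + 0.432269 = 0.436279.
Posterior mean = (0.00401084·144.09 + 0.432269·116.02) / 0.436279 = 116.278.

Posterior mean ≈ 116.278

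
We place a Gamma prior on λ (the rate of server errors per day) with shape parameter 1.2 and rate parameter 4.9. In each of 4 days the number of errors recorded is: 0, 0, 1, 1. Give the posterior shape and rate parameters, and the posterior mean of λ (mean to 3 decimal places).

Posterior: Gamma(shape=3.2, rate=8.9); mean ≈ 0.360

The Poisson likelihood adds the total count to the shape and the number of exposure periods to the rate. Here ∑xᵢ = 2 and n = 4, so shape 1.2→3.2 and rate 4.9→8.9.
E[λ | data] = 3.2/8.9 = 0.360.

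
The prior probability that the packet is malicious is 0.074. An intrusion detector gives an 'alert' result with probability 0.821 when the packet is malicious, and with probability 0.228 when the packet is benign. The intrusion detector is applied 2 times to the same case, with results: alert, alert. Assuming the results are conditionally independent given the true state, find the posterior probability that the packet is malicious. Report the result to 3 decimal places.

Let H be the event that the packet is malicious; start with P(H) = 0.074. P('alert'|H) = 0.821, P('alert'|¬H) = 0.228.
Update on result 1 ('alert'): P(H) ← 0.821·0.0740 / (0.821·0.0740 + 0.228·0.9260) = 0.060754/0.27188 = 0.2235.
Update on result 2 ('alert'): P(H) ← 0.821·0.2235 / (0.821·0.2235 + 0.228·0.7765) = 0.18346/0.36051 = 0.5089.

Posterior P(H) ≈ 0.509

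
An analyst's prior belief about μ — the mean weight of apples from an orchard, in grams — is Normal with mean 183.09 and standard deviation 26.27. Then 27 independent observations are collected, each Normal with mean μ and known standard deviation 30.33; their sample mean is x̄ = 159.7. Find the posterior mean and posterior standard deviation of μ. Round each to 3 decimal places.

With known σ, the Normal prior is conjugate. Weight on the data is w = (n/σ²)/(n/σ² + 1/τ₀²) = 0.0293507/(0.0293507+0.00144904) = 0.95295.
Posterior mean = w·x̄ + (1−w)·μ₀ = 0.95295·159.7 + 0.047047·183.09 = 160.800. Posterior variance = 1/(0.0293507+0.00144904) = 32.4678, so SD = 5.698.

Posterior mean ≈ 160.800; posterior SD ≈ 5.698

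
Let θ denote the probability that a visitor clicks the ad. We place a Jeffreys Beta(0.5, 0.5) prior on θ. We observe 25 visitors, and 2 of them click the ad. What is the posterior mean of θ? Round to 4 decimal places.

Observing 2 successes and 23 failures updates Beta(0.5, 0.5) by adding the success and failure counts to the two shape parameters: α = 0.5+2 = 2.5, β = 0.5+23 = 23.5.
Posterior mean = α/(α+β) = 2.5/26 = 0.0962.

Posterior mean ≈ 0.0962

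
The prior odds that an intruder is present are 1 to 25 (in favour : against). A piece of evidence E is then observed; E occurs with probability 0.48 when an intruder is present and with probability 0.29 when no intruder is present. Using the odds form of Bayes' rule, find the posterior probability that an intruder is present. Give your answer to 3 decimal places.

Posterior probability ≈ 0.062

Prior odds = 1/25 = 0.040000. In log-odds, ln(0.040000) = -3.2189.
Add log likelihood ratio: ln(1.6552) = 0.50391.
Posterior log-odds = -2.7150, so posterior odds = exp(-2.7150) = 0.066207. Converting, P(H|E) = 0.066207/1.0662 = 0.062.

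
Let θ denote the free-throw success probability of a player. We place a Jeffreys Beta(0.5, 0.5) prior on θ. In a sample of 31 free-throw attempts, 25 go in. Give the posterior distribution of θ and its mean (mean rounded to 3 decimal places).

Observing 25 successes and 6 failures updates Beta(0.5, 0.5) by adding the success and failure counts to the two shape parameters: α = 0.5+25 = 25.5, β = 0.5+6 = 6.5.
Posterior mean = α/(α+β) = 25.5/32 = 0.797.

Posterior: Beta(25.5, 6.5); mean ≈ 0.797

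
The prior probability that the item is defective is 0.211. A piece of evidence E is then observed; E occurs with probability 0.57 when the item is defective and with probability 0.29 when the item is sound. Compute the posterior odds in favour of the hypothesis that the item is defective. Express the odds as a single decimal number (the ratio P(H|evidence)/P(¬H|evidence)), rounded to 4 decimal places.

Prior odds = 0.211/(1−0.211) = 0.26743. In log-odds, ln(0.26743) = -1.3189.
Add log likelihood ratio: ln(1.9655) = 0.67576.
Posterior log-odds = -0.64315, so posterior odds = exp(-0.64315) = 0.52563.

Posterior odds ≈ 0.5256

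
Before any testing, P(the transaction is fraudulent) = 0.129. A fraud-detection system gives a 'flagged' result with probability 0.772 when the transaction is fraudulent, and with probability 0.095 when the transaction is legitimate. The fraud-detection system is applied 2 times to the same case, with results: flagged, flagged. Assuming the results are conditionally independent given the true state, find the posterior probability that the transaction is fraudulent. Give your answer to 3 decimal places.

Posterior P(H) ≈ 0.907

Let H be the event that the transaction is fraudulent; start with P(H) = 0.129. P('flagged'|H) = 0.772, P('flagged'|¬H) = 0.095.
Update on result 1 ('flagged'): P(H) ← 0.772·0.1290 / (0.772·0.1290 + 0.095·0.8710) = 0.099588/0.18233 = 0.5462.
Update on result 2 ('flagged'): P(H) ← 0.772·0.5462 / (0.772·0.5462 + 0.095·0.4538) = 0.42166/0.46477 = 0.9072.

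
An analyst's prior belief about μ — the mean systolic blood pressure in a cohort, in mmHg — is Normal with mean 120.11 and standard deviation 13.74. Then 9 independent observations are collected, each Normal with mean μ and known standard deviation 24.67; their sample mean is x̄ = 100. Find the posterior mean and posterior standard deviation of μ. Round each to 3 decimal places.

Prior precision 1/τ₀² = 1/13.74² = 0.00529696; data precision n/σ² = 9/24.67² = 0.0147878.
Posterior precision = 0.00529696 + 0.0147878 = 0.0200848, giving posterior SD = 1/√0.0200848 = 7.056.
Posterior mean = (0.00529696·120.11 + 0.0147878·100) / 0.0200848 = 105.304.

Posterior mean ≈ 105.304; posterior SD ≈ 7.056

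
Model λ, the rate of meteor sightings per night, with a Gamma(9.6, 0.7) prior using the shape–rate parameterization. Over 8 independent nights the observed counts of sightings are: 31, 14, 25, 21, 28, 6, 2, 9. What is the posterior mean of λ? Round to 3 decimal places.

The Poisson likelihood adds the total count to the shape and the number of exposure periods to the rate. Here ∑xᵢ = 136 and n = 8, so shape 9.6→145.6 and rate 0.7→8.7.
Posterior mean = shape/rate = 145.6/8.7 = 16.736.

Posterior mean ≈ 16.736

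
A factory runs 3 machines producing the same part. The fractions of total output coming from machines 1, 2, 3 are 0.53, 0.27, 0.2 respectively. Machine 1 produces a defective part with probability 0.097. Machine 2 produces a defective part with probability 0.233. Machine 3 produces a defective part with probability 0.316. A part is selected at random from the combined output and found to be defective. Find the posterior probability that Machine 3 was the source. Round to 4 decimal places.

Posterior probability ≈ 0.3560

Tabulate prior·likelihood by source: [1] prior 0.53, lik 0.097, product 0.05141; [2] prior 0.27, lik 0.233, product 0.06291; [3] prior 0.2, lik 0.316, product 0.06320.
Normalizing constant = 0.17752; the posterior for Machine 3 is its product over the sum, 0.06320/0.17752 = 0.3560.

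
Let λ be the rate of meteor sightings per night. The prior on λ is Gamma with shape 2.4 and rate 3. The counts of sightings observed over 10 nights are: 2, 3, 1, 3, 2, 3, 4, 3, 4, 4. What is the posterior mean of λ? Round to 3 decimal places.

Total count ∑xᵢ = 29 over n = 10 nights.
Gamma is conjugate to the Poisson likelihood: posterior is Gamma(shape = 2.4+29 = 31.4, rate = 3+10 = 13).
Posterior mean = shape/rate = 31.4/13 = 2.415.

Posterior mean ≈ 2.415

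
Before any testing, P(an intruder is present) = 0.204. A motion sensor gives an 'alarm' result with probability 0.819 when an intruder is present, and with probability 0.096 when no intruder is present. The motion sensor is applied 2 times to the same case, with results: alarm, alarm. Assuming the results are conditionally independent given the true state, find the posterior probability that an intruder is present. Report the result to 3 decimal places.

Posterior P(H) ≈ 0.949

Let H be the event that an intruder is present; start with P(H) = 0.204. P('alarm'|H) = 0.819, P('alarm'|¬H) = 0.096.
Update on result 1 ('alarm'): P(H) ← 0.819·0.2040 / (0.819·0.2040 + 0.096·0.7960) = 0.16708/0.24349 = 0.6862.
Update on result 2 ('alarm'): P(H) ← 0.819·0.6862 / (0.819·0.6862 + 0.096·0.3138) = 0.56197/0.59210 = 0.9491.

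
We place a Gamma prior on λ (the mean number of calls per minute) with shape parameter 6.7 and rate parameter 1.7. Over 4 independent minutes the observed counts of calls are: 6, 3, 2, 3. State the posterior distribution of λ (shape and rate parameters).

Total count ∑xᵢ = 14 over n = 4 minutes.
Gamma is conjugate to the Poisson likelihood: posterior is Gamma(shape = 6.7+14 = 20.7, rate = 1.7+4 = 5.7).

Posterior: Gamma(shape=20.7, rate=5.7)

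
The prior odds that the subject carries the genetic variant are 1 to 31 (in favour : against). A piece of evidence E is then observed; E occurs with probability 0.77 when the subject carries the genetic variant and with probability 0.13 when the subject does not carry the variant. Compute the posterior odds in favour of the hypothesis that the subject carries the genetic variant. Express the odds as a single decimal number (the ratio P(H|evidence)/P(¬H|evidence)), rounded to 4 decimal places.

Prior odds = 1/31 = 0.032258. In log-odds, ln(0.032258) = -3.4340.
Add log likelihood ratio: ln(5.9231) = 1.7789.
Posterior log-odds = -1.6551, so posterior odds = exp(-1.6551) = 0.19107.

Posterior odds ≈ 0.1911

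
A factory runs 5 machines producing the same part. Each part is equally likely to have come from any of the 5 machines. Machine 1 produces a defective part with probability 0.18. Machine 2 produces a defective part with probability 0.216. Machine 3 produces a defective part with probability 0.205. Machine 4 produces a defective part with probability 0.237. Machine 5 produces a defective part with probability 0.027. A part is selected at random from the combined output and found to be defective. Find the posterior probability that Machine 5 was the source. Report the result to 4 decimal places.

Posterior probability ≈ 0.0312

Tabulate prior·likelihood by source: [1] prior 0.2, lik 0.18, product 0.03600; [2] prior 0.2, lik 0.216, product 0.04320; [3] prior 0.2, lik 0.205, product 0.04100; [4] prior 0.2, lik 0.237, product 0.04740; [5] prior 0.2, lik 0.027, product 0.005400.
Normalizing constant = 0.17300; the posterior for Machine 5 is its product over the sum, 0.005400/0.17300 = 0.0312.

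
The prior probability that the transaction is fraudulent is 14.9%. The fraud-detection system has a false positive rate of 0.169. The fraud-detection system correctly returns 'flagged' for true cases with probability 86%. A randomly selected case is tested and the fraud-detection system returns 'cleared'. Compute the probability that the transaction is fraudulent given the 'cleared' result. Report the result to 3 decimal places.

Let H be the event that the transaction is fraudulent. P(H) = 0.149, so P(¬H) = 0.851. With E the 'cleared' result, P(E|H) = 0.14 and P(E|¬H) = 0.831.
P(E) = 0.14·0.149 + 0.831·0.851 = 0.020860 + 0.70718 = 0.72804.
By Bayes' theorem, P(H|E) = 0.020860 / 0.72804 = 0.029.

P(H | E) ≈ 0.029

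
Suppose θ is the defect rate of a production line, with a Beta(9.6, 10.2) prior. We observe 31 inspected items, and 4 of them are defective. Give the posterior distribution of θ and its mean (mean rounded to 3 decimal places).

Posterior: Beta(13.6, 37.2); mean ≈ 0.268

The binomial likelihood is conjugate to the Beta prior: with 4 successes and 27 failures, the posterior is Beta(9.6+4, 10.2+27) = Beta(13.6, 37.2).
Posterior mean = α/(α+β) = 13.6/50.8 = 0.268.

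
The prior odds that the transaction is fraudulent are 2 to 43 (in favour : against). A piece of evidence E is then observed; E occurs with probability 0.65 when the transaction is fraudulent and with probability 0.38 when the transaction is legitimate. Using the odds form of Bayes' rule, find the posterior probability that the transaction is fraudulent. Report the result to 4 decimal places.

Prior odds = 2/43 = 0.046512. In log-odds, ln(0.046512) = -3.0681.
Add log likelihood ratio: ln(1.7105) = 0.53680.
Posterior log-odds = -2.5313, so posterior odds = exp(-2.5313) = 0.079559. Converting, P(H|E) = 0.079559/1.0796 = 0.0737.

Posterior probability ≈ 0.0737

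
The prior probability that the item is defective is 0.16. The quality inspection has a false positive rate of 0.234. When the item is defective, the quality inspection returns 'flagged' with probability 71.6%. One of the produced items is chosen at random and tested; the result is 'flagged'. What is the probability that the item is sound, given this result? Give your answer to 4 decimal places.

P(¬H | E) ≈ 0.6318

Write H for 'the item is defective'. Prior odds H:¬H = 0.16/0.84 = 0.19048. For the 'flagged' outcome, the likelihood ratio is 0.716/0.234 = 3.0598.
Posterior odds = 0.19048 × 3.0598 = 0.58282, so P(H|E) = 0.58282/(1+0.58282) = 0.3682. Then P(¬H|E) = 1 − 0.3682 = 0.6318.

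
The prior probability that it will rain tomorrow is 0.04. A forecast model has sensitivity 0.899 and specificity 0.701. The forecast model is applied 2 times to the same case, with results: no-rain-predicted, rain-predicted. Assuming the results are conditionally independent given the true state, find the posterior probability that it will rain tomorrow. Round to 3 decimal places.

With H the event that it will rain tomorrow, the joint likelihood of the observed sequence is P(data|H) = 0.101·0.899 = 0.090799 and P(data|¬H) = 0.701·0.299 = 0.20960.
Bayes: P(H|data) = 0.04·0.090799 / (0.04·0.090799 + 0.96·0.20960) = 0.0036320/0.20485 = 0.0177.

Posterior P(H) ≈ 0.018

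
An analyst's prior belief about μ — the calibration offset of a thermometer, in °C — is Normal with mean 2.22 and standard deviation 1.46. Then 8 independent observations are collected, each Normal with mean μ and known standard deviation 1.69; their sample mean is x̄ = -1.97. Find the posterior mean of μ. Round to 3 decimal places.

Posterior mean ≈ -1.369

Prior precision 1/τ₀² = 1/1.46² = 0.469131; data precision n/σ² = 8/1.69² = 2.80102.
Posterior precision = 0.469131 + 2.80102 = 3.27015.
Posterior mean = (0.469131·2.22 + 2.80102·-1.97) / 3.27015 = -1.369.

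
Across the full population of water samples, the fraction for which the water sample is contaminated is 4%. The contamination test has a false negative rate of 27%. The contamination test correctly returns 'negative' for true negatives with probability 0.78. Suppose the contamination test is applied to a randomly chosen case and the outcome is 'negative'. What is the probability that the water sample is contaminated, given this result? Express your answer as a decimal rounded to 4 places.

Let H be the event that the water sample is contaminated. P(H) = 0.04, so P(¬H) = 0.96. With E the 'negative' result, P(E|H) = 0.27 and P(E|¬H) = 0.78.
P(E) = 0.27·0.04 + 0.78·0.96 = 0.010800 + 0.74880 = 0.75960.
By Bayes' theorem, P(H|E) = 0.010800 / 0.75960 = 0.0142.

P(H | E) ≈ 0.0142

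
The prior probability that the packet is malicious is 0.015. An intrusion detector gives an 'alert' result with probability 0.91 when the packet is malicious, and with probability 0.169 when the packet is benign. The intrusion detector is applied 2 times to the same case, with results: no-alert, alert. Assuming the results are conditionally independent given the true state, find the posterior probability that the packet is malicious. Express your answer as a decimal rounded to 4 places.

Posterior P(H) ≈ 0.0088

Let H be the event that the packet is malicious; start with P(H) = 0.015. P('alert'|H) = 0.91, P('alert'|¬H) = 0.169.
Update on result 1 ('no-alert'): P(H) ← 0.09·0.0150 / (0.09·0.0150 + 0.831·0.9850) = 0.0013500/0.81988 = 0.0016.
Update on result 2 ('alert'): P(H) ← 0.91·0.0016 / (0.91·0.0016 + 0.169·0.9984) = 0.0014984/0.17022 = 0.0088.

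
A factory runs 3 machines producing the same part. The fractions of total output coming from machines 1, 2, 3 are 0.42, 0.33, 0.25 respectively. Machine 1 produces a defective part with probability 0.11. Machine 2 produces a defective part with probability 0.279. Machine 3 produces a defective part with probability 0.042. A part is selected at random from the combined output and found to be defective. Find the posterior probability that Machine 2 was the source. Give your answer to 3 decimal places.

Tabulate prior·likelihood by source: [1] prior 0.42, lik 0.11, product 0.04620; [2] prior 0.33, lik 0.279, product 0.09207; [3] prior 0.25, lik 0.042, product 0.01050.
Normalizing constant = 0.14877; the posterior for Machine 2 is its product over the sum, 0.09207/0.14877 = 0.619.

Posterior probability ≈ 0.619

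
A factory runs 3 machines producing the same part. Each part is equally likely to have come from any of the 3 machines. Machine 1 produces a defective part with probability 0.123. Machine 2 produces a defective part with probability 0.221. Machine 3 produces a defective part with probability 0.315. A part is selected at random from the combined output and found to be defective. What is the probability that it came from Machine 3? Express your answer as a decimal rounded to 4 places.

Posterior probability ≈ 0.4780

P(defective|M1) = 0.123; P(defective|M2) = 0.221; P(defective|M3) = 0.315.
Prior × likelihood for each source: 0.333333·0.123=0.04100, 0.333333·0.221=0.07367, 0.333333·0.315=0.1050. Summing gives P(defective) = 0.21967.
P(Machine 3 | defective) = 0.1050 / 0.21967 = 0.4780.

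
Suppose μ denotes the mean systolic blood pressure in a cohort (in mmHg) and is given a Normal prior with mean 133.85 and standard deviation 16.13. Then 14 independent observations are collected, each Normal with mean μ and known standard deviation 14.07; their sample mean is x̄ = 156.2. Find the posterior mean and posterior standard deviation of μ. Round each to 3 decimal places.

Posterior mean ≈ 155.048; posterior SD ≈ 3.662

Prior precision 1/τ₀² = 1/16.13² = 0.00384354; data precision n/σ² = 14/14.07² = 0.0707196.
Posterior precision = 0.00384354 + 0.0707196 = 0.0745631, giving posterior SD = 1/√0.0745631 = 3.662.
Posterior mean = (0.00384354·133.85 + 0.0707196·156.2) / 0.0745631 = 155.048.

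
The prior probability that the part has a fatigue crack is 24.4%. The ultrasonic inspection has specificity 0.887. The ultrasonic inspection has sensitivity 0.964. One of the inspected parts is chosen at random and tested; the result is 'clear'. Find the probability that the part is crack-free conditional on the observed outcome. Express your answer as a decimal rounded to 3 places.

P(¬H | E) ≈ 0.987

Let H be the event that the part has a fatigue crack. P(H) = 0.244, so P(¬H) = 0.756. With E the 'clear' result, P(E|H) = 0.036 and P(E|¬H) = 0.887.
P(E) = 0.036·0.244 + 0.887·0.756 = 0.0087840 + 0.67057 = 0.67936.
By Bayes' theorem, P(H|E) = 0.0087840 / 0.67936 = 0.013. Hence P(¬H|E) = 1 − 0.013 = 0.987.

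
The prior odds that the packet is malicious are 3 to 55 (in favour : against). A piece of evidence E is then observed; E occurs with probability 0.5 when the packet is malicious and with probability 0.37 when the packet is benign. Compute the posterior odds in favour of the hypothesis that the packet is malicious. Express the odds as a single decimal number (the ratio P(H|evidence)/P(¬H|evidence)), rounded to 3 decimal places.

Posterior odds ≈ 0.074

Prior odds = 3/55 = 0.054545. In log-odds, ln(0.054545) = -2.9087.
Add log likelihood ratio: ln(1.3514) = 0.30111.
Posterior log-odds = -2.6076, so posterior odds = exp(-2.6076) = 0.073710.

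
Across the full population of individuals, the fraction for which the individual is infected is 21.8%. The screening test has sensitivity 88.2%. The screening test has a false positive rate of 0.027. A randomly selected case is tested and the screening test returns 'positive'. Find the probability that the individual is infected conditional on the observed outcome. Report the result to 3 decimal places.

P(H | E) ≈ 0.901

Let H be the event that the individual is infected. P(H) = 0.218, so P(¬H) = 0.782. With E the 'positive' result, P(E|H) = 0.882 and P(E|¬H) = 0.027.
P(E) = 0.882·0.218 + 0.027·0.782 = 0.19228 + 0.021114 = 0.21339.
By Bayes' theorem, P(H|E) = 0.19228 / 0.21339 = 0.901.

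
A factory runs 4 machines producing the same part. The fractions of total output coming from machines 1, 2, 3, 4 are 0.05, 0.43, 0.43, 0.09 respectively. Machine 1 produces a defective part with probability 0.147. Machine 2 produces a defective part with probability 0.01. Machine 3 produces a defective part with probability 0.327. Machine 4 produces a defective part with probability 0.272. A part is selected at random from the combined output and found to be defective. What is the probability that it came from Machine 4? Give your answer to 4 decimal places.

Posterior probability ≈ 0.1385

Tabulate prior·likelihood by source: [1] prior 0.05, lik 0.147, product 0.007350; [2] prior 0.43, lik 0.01, product 0.004300; [3] prior 0.43, lik 0.327, product 0.1406; [4] prior 0.09, lik 0.272, product 0.02448.
Normalizing constant = 0.17674; the posterior for Machine 4 is its product over the sum, 0.02448/0.17674 = 0.1385.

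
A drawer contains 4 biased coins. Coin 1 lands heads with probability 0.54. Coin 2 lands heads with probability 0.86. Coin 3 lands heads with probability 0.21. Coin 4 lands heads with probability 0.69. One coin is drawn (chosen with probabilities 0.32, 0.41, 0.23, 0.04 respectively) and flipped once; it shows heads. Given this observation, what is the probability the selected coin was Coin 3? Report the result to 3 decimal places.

Posterior probability ≈ 0.080

P(heads|C1) = 0.54; P(heads|C2) = 0.86; P(heads|C3) = 0.21; P(heads|C4) = 0.69.
Prior × likelihood for each source: 0.32·0.54=0.1728, 0.41·0.86=0.3526, 0.23·0.21=0.04830, 0.04·0.69=0.02760. Summing gives P(heads) = 0.60130.
P(Coin 3 | heads) = 0.04830 / 0.60130 = 0.080.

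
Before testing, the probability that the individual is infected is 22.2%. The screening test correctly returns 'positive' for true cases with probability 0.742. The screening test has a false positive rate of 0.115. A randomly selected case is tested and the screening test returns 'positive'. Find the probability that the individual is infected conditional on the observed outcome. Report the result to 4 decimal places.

P(H | E) ≈ 0.6480

Write H for 'the individual is infected'. Prior odds H:¬H = 0.222/0.778 = 0.28535. For the 'positive' outcome, the likelihood ratio is 0.742/0.115 = 6.4522.
Posterior odds = 0.28535 × 6.4522 = 1.8411, so P(H|E) = 1.8411/(1+1.8411) = 0.6480.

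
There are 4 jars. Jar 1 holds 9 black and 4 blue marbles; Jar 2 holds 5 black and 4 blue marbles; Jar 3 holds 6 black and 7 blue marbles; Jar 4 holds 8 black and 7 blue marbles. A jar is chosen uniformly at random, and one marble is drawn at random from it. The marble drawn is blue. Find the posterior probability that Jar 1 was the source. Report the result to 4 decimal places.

Tabulate prior·likelihood by source: [1] prior 0.25, lik 0.3077, product 0.07692; [2] prior 0.25, lik 0.4444, product 0.1111; [3] prior 0.25, lik 0.5385, product 0.1346; [4] prior 0.25, lik 0.4667, product 0.1167.
Normalizing constant = 0.43932; the posterior for Jar 1 is its product over the sum, 0.07692/0.43932 = 0.1751.

Posterior probability ≈ 0.1751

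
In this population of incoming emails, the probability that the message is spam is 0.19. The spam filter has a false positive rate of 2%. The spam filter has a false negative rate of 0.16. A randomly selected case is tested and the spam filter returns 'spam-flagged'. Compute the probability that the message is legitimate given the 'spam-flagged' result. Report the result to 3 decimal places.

Let H be the event that the message is spam. P(H) = 0.19, so P(¬H) = 0.81. With E the 'spam-flagged' result, P(E|H) = 0.84 and P(E|¬H) = 0.02.
P(E) = 0.84·0.19 + 0.02·0.81 = 0.15960 + 0.016200 = 0.17580.
By Bayes' theorem, P(H|E) = 0.15960 / 0.17580 = 0.908. Hence P(¬H|E) = 1 − 0.908 = 0.092.

P(¬H | E) ≈ 0.092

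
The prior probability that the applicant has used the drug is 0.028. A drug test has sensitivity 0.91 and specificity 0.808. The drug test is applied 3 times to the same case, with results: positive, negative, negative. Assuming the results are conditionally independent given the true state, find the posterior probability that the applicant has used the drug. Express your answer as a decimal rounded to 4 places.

Posterior P(H) ≈ 0.0017

Let H be the event that the applicant has used the drug; start with P(H) = 0.028. P('positive'|H) = 0.91, P('positive'|¬H) = 0.192.
Update on result 1 ('positive'): P(H) ← 0.91·0.0280 / (0.91·0.0280 + 0.192·0.9720) = 0.025480/0.21210 = 0.1201.
Update on result 2 ('negative'): P(H) ← 0.09·0.1201 / (0.09·0.1201 + 0.808·0.8799) = 0.010812/0.72175 = 0.0150.
Update on result 3 ('negative'): P(H) ← 0.09·0.0150 / (0.09·0.0150 + 0.808·0.9850) = 0.0013482/0.79724 = 0.0017.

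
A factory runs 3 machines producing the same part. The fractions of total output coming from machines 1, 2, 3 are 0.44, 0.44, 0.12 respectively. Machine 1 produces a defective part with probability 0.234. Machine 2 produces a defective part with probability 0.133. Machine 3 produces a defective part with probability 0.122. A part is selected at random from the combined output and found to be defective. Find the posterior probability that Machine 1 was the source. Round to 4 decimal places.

Tabulate prior·likelihood by source: [1] prior 0.44, lik 0.234, product 0.1030; [2] prior 0.44, lik 0.133, product 0.05852; [3] prior 0.12, lik 0.122, product 0.01464.
Normalizing constant = 0.17612; the posterior for Machine 1 is its product over the sum, 0.1030/0.17612 = 0.5846.

Posterior probability ≈ 0.5846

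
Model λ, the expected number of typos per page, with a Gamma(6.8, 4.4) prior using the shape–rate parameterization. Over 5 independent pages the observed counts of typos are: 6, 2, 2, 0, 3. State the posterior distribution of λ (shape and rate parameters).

Posterior: Gamma(shape=19.8, rate=9.4)

Total count ∑xᵢ = 13 over n = 5 pages.
Gamma is conjugate to the Poisson likelihood: posterior is Gamma(shape = 6.8+13 = 19.8, rate = 4.4+5 = 9.4).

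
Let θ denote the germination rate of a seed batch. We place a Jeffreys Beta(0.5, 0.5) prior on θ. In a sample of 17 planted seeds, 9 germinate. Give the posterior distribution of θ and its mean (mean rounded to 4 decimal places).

Posterior: Beta(9.5, 8.5); mean ≈ 0.5278

Observing 9 successes and 8 failures updates Beta(0.5, 0.5) by adding the success and failure counts to the two shape parameters: α = 0.5+9 = 9.5, β = 0.5+8 = 8.5.
Posterior mean = α/(α+β) = 9.5/18 = 0.5278.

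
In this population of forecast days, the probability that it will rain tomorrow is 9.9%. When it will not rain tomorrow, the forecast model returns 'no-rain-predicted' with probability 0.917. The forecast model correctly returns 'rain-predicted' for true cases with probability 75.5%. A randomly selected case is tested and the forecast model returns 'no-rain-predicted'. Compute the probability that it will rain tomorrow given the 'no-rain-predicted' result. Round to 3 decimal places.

P(H | E) ≈ 0.029

Let H be the event that it will rain tomorrow. P(H) = 0.099, so P(¬H) = 0.901. With E the 'no-rain-predicted' result, P(E|H) = 0.245 and P(E|¬H) = 0.917.
P(E) = 0.245·0.099 + 0.917·0.901 = 0.024255 + 0.82622 = 0.85047.
By Bayes' theorem, P(H|E) = 0.024255 / 0.85047 = 0.029.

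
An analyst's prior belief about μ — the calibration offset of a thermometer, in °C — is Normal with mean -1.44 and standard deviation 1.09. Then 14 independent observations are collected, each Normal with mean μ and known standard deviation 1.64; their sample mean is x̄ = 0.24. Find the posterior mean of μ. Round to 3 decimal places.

With known σ, the Normal prior is conjugate. Weight on the data is w = (n/σ²)/(n/σ² + 1/τ₀²) = 5.20523/(5.20523+0.841680) = 0.86081.
Posterior mean = w·x̄ + (1−w)·μ₀ = 0.86081·0.24 + 0.13919·-1.44 = 0.006.

Posterior mean ≈ 0.006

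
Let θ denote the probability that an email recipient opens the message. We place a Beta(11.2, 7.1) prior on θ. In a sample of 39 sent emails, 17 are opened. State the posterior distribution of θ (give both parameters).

The binomial likelihood is conjugate to the Beta prior: with 17 successes and 22 failures, the posterior is Beta(11.2+17, 7.1+22) = Beta(28.2, 29.1).

Posterior: Beta(28.2, 29.1)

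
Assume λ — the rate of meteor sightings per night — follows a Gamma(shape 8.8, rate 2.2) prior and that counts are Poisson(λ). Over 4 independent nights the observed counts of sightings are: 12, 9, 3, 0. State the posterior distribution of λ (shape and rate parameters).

Posterior: Gamma(shape=32.8, rate=6.2)

Total count ∑xᵢ = 24 over n = 4 nights.
Gamma is conjugate to the Poisson likelihood: posterior is Gamma(shape = 8.8+24 = 32.8, rate = 2.2+4 = 6.2).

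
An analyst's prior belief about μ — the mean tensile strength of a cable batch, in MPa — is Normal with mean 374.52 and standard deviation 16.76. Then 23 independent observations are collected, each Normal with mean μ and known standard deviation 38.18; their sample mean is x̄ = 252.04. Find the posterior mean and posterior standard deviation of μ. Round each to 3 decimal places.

Posterior mean ≈ 274.588; posterior SD ≈ 7.191

With known σ, the Normal prior is conjugate. Weight on the data is w = (n/σ²)/(n/σ² + 1/τ₀²) = 0.0157781/(0.0157781+0.00356002) = 0.81591.
Posterior mean = w·x̄ + (1−w)·μ₀ = 0.81591·252.04 + 0.18409·374.52 = 274.588. Posterior variance = 1/(0.0157781+0.00356002) = 51.7112, so SD = 7.191.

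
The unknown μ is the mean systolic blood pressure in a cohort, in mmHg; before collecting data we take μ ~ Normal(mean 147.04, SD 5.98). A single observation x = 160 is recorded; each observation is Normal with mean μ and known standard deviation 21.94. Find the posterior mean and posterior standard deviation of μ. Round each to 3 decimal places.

Prior precision 1/τ₀² = 1/5.98² = 0.0279639; data precision n/σ² = 1/21.94² = 0.00207743.
Posterior precision = 0.0279639 + 0.00207743 = 0.0300413, giving posterior SD = 1/√0.0300413 = 5.770.
Posterior mean = (0.0279639·147.04 + 0.00207743·160) / 0.0300413 = 147.936.

Posterior mean ≈ 147.936; posterior SD ≈ 5.770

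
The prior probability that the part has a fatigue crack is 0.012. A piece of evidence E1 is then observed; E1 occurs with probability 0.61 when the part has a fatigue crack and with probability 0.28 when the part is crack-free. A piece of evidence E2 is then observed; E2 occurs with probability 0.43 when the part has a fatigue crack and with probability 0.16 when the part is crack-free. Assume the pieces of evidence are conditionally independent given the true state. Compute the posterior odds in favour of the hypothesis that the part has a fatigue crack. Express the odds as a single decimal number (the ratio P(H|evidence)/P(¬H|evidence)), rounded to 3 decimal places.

Prior odds = 0.012/(1−0.012) = 0.012146.
Likelihood ratio for E1 = 0.61/0.28 = 2.1786.
Likelihood ratio for E2 = 0.43/0.16 = 2.6875.
Posterior odds = prior odds × LR₁ × LR₂ = 0.071112.

Posterior odds ≈ 0.071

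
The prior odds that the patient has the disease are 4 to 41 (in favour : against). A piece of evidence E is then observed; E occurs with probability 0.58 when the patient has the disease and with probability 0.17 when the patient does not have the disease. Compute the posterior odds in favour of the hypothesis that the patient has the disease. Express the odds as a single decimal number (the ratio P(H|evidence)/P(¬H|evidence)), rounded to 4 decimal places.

Prior odds = 4/41 = 0.097561. In log-odds, ln(0.097561) = -2.3273.
Add log likelihood ratio: ln(3.4118) = 1.2272.
Posterior log-odds = -1.1000, so posterior odds = exp(-1.1000) = 0.33286.

Posterior odds ≈ 0.3329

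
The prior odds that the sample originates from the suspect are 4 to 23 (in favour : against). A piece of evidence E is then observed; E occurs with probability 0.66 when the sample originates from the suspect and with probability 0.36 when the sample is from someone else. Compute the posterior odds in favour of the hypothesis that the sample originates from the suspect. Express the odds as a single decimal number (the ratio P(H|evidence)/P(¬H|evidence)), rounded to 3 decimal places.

Prior odds = 4/23 = 0.17391. In log-odds, ln(0.17391) = -1.7492.
Add log likelihood ratio: ln(1.8333) = 0.60614.
Posterior log-odds = -1.1431, so posterior odds = exp(-1.1431) = 0.31884.

Posterior odds ≈ 0.319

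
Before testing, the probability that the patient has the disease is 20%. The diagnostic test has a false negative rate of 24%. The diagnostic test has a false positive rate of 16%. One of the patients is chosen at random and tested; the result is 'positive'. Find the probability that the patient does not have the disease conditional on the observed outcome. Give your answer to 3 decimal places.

P(¬H | E) ≈ 0.457

Write H for 'the patient has the disease'. Prior odds H:¬H = 0.2/0.8 = 0.25000. For the 'positive' outcome, the likelihood ratio is 0.76/0.16 = 4.7500.
Posterior odds = 0.25000 × 4.7500 = 1.1875, so P(H|E) = 1.1875/(1+1.1875) = 0.543. Then P(¬H|E) = 1 − 0.543 = 0.457.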